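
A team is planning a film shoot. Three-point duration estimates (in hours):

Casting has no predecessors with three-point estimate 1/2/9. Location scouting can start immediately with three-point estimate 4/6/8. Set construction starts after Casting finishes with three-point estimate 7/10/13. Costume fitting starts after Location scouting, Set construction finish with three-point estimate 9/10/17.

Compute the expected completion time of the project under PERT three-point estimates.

24 hours

te_Casting = (1 + 4·2 + 9)/6 = 18/6 = 3
te_Location scouting = (4 + 4·6 + 8)/6 = 36/6 = 6
te_Set construction = (7 + 4·10 + 13)/6 = 60/6 = 10
te_Costume fitting = (9 + 4·10 + 17)/6 = 66/6 = 11

Forward pass:
ES_Casting = 0; EF_Casting = 3
ES_Location scouting = 0; EF_Location scouting = 6
ES_Set construction = 3; EF_Set construction = 3+10 = 13
ES_Costume fitting = max(EF_Location scouting=6, EF_Set construction=13) = 13; EF_Costume fitting = 13+11 = 24
Expected project duration μ = 24 hours. Critical path: Casting → Set construction → Costume fitting.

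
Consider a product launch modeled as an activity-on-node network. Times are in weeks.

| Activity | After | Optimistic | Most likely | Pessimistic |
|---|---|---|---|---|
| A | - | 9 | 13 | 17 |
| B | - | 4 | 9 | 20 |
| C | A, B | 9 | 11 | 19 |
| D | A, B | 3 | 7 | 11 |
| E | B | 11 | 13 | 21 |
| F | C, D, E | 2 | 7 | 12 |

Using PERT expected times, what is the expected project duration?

te_A = (9 + 4·13 + 17)/6 = 78/6 = 13
te_B = (4 + 4·9 + 20)/6 = 60/6 = 10
te_C = (9 + 4·11 + 19)/6 = 72/6 = 12
te_D = (3 + 4·7 + 11)/6 = 42/6 = 7
te_E = (11 + 4·13 + 21)/6 = 84/6 = 14
te_F = (2 + 4·7 + 12)/6 = 42/6 = 7

Forward pass:
ES_A = 0; EF_A = 13
ES_B = 0; EF_B = 10
ES_C = max(EF_A=13, EF_B=10) = 13; EF_C = 13+12 = 25
ES_D = max(EF_A=13, EF_B=10) = 13; EF_D = 13+7 = 20
ES_E = 10; EF_E = 10+14 = 24
ES_F = max(EF_C=25, EF_D=20, EF_E=24) = 25; EF_F = 25+7 = 32
Expected project duration μ = 32 weeks. Critical path: A → C → F.

32 weeks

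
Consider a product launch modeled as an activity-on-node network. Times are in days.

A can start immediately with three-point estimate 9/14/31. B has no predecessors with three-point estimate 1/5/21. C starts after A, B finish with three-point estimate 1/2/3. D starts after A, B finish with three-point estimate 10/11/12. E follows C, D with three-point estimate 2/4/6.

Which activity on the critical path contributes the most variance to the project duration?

A

te_A = (9 + 4·14 + 31)/6 = 96/6 = 16; σ²_A = ((31−9)/6)² = 13.444
te_B = (1 + 4·5 + 21)/6 = 42/6 = 7; σ²_B = ((21−1)/6)² = 11.111
te_C = (1 + 4·2 + 3)/6 = 12/6 = 2; σ²_C = ((3−1)/6)² = 0.111
te_D = (10 + 4·11 + 12)/6 = 66/6 = 11; σ²_D = ((12−10)/6)² = 0.111
te_E = (2 + 4·4 + 6)/6 = 24/6 = 4; σ²_E = ((6−2)/6)² = 0.444

Forward pass:
ES_A = 0; EF_A = 16
ES_B = 0; EF_B = 7
ES_C = max(EF_A=16, EF_B=7) = 16; EF_C = 16+2 = 18
ES_D = max(EF_A=16, EF_B=7) = 16; EF_D = 16+11 = 27
ES_E = max(EF_C=18, EF_D=27) = 27; EF_E = 27+4 = 31
Expected project duration μ = 31 days. Critical path: A → D → E.

Variances on critical path: σ²_A=13.444, σ²_D=0.111, σ²_E=0.444.
Largest is σ²_A = 13.444.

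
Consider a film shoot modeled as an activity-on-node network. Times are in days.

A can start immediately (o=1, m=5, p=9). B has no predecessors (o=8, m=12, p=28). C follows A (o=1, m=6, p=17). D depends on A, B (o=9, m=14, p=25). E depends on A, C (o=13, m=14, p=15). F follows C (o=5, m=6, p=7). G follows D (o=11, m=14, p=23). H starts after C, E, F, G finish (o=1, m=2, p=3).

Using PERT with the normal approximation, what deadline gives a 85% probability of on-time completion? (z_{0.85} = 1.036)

te_A = (1 + 4·5 + 9)/6 = 30/6 = 5; σ²_A = ((9−1)/6)² = 1.778
te_B = (8 + 4·12 + 28)/6 = 84/6 = 14; σ²_B = ((28−8)/6)² = 11.111
te_C = (1 + 4·6 + 17)/6 = 42/6 = 7; σ²_C = ((17−1)/6)² = 7.111
te_D = (9 + 4·14 + 25)/6 = 90/6 = 15; σ²_D = ((25−9)/6)² = 7.111
te_E = (13 + 4·14 + 15)/6 = 84/6 = 14; σ²_E = ((15−13)/6)² = 0.111
te_F = (5 + 4·6 + 7)/6 = 36/6 = 6; σ²_F = ((7−5)/6)² = 0.111
te_G = (11 + 4·14 + 23)/6 = 90/6 = 15; σ²_G = ((23−11)/6)² = 4.000
te_H = (1 + 4·2 + 3)/6 = 12/6 = 2; σ²_H = ((3−1)/6)² = 0.111

Forward pass:
ES_A = 0; EF_A = 5
ES_B = 0; EF_B = 14
ES_C = 5; EF_C = 5+7 = 12
ES_D = max(EF_A=5, EF_B=14) = 14; EF_D = 14+15 = 29
ES_E = max(EF_A=5, EF_C=12) = 12; EF_E = 12+14 = 26
ES_F = 12; EF_F = 12+6 = 18
ES_G = 29; EF_G = 29+15 = 44
ES_H = max(EF_C=12, EF_E=26, EF_F=18, EF_G=44) = 44; EF_H = 44+2 = 46
Expected project duration μ = 46 days. Critical path: B → D → G → H.

Variance along critical path = 11.111 + 7.111 + 4.000 + 0.111 = 22.333; σ = 4.726 days.
D = μ + z·σ = 46 + 1.036·4.726 = 50.9 days

50.9 days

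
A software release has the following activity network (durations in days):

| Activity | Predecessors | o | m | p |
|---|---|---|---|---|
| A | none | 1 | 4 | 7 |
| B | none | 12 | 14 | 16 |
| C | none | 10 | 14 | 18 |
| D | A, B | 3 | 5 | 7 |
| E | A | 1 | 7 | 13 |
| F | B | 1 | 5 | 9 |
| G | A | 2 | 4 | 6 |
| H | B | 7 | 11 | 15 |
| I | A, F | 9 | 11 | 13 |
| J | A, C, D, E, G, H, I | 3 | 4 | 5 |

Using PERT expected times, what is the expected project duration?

34 days

te_A = (1 + 4·4 + 7)/6 = 24/6 = 4
te_B = (12 + 4·14 + 16)/6 = 84/6 = 14
te_C = (10 + 4·14 + 18)/6 = 84/6 = 14
te_D = (3 + 4·5 + 7)/6 = 30/6 = 5
te_E = (1 + 4·7 + 13)/6 = 42/6 = 7
te_F = (1 + 4·5 + 9)/6 = 30/6 = 5
te_G = (2 + 4·4 + 6)/6 = 24/6 = 4
te_H = (7 + 4·11 + 15)/6 = 66/6 = 11
te_I = (9 + 4·11 + 13)/6 = 66/6 = 11
te_J = (3 + 4·4 + 5)/6 = 24/6 = 4

Forward pass:
ES_A = 0; EF_A = 4
ES_B = 0; EF_B = 14
ES_C = 0; EF_C = 14
ES_D = max(EF_A=4, EF_B=14) = 14; EF_D = 14+5 = 19
ES_E = 4; EF_E = 4+7 = 11
ES_F = 14; EF_F = 14+5 = 19
ES_G = 4; EF_G = 4+4 = 8
ES_H = 14; EF_H = 14+11 = 25
ES_I = max(EF_A=4, EF_F=19) = 19; EF_I = 19+11 = 30
ES_J = max(EF_A=4, EF_C=14, EF_D=19, EF_E=11, EF_G=8, EF_H=25, EF_I=30) = 30; EF_J = 30+4 = 34
Expected project duration μ = 34 days. Critical path: B → F → I → J.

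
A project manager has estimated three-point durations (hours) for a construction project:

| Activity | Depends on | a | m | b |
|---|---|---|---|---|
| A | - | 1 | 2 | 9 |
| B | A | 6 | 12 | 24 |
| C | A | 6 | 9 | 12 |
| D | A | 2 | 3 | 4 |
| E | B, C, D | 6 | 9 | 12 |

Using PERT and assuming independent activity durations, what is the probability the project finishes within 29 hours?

0.878

te_A = (1 + 4·2 + 9)/6 = 18/6 = 3; σ²_A = ((9−1)/6)² = 1.778
te_B = (6 + 4·12 + 24)/6 = 78/6 = 13; σ²_B = ((24−6)/6)² = 9.000
te_C = (6 + 4·9 + 12)/6 = 54/6 = 9; σ²_C = ((12−6)/6)² = 1.000
te_D = (2 + 4·3 + 4)/6 = 18/6 = 3; σ²_D = ((4−2)/6)² = 0.111
te_E = (6 + 4·9 + 12)/6 = 54/6 = 9; σ²_E = ((12−6)/6)² = 1.000

Forward pass:
ES_A = 0; EF_A = 3
ES_B = 3; EF_B = 3+13 = 16
ES_C = 3; EF_C = 3+9 = 12
ES_D = 3; EF_D = 3+3 = 6
ES_E = max(EF_B=16, EF_C=12, EF_D=6) = 16; EF_E = 16+9 = 25
Expected project duration μ = 25 hours. Critical path: A → B → E.

Variance along critical path = 1.778 + 9.000 + 1.000 = 11.778; σ = √11.778 = 3.432 hours.
Z = (29 − 25) / 3.432 = 1.166
P(T ≤ 29) = Φ(1.166) ≈ 0.878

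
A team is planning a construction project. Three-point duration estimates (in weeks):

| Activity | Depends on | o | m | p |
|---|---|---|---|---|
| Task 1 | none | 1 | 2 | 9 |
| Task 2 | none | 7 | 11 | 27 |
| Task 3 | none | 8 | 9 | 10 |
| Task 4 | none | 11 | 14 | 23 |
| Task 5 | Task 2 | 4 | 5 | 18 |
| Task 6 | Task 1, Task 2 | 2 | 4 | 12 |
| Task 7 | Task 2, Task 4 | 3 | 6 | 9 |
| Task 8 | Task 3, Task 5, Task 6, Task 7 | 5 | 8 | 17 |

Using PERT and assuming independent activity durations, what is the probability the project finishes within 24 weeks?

te_Task 1 = (1 + 4·2 + 9)/6 = 18/6 = 3; σ²_Task 1 = ((9−1)/6)² = 1.778
te_Task 2 = (7 + 4·11 + 27)/6 = 78/6 = 13; σ²_Task 2 = ((27−7)/6)² = 11.111
te_Task 3 = (8 + 4·9 + 10)/6 = 54/6 = 9; σ²_Task 3 = ((10−8)/6)² = 0.111
te_Task 4 = (11 + 4·14 + 23)/6 = 90/6 = 15; σ²_Task 4 = ((23−11)/6)² = 4.000
te_Task 5 = (4 + 4·5 + 18)/6 = 42/6 = 7; σ²_Task 5 = ((18−4)/6)² = 5.444
te_Task 6 = (2 + 4·4 + 12)/6 = 30/6 = 5; σ²_Task 6 = ((12−2)/6)² = 2.778
te_Task 7 = (3 + 4·6 + 9)/6 = 36/6 = 6; σ²_Task 7 = ((9−3)/6)² = 1.000
te_Task 8 = (5 + 4·8 + 17)/6 = 54/6 = 9; σ²_Task 8 = ((17−5)/6)² = 4.000

Forward pass:
ES_Task 1 = 0; EF_Task 1 = 3
ES_Task 2 = 0; EF_Task 2 = 13
ES_Task 3 = 0; EF_Task 3 = 9
ES_Task 4 = 0; EF_Task 4 = 15
ES_Task 5 = 13; EF_Task 5 = 13+7 = 20
ES_Task 6 = max(EF_Task 1=3, EF_Task 2=13) = 13; EF_Task 6 = 13+5 = 18
ES_Task 7 = max(EF_Task 2=13, EF_Task 4=15) = 15; EF_Task 7 = 15+6 = 21
ES_Task 8 = max(EF_Task 3=9, EF_Task 5=20, EF_Task 6=18, EF_Task 7=21) = 21; EF_Task 8 = 21+9 = 30
Expected project duration μ = 30 weeks. Critical path: Task 4 → Task 7 → Task 8.

Variance along critical path = 4.000 + 1.000 + 4.000 = 9.000; σ = √9.000 = 3.000 weeks.
Z = (24 − 30) / 3.000 = -2.000
P(T ≤ 24) = Φ(-2.000) ≈ 0.023

0.023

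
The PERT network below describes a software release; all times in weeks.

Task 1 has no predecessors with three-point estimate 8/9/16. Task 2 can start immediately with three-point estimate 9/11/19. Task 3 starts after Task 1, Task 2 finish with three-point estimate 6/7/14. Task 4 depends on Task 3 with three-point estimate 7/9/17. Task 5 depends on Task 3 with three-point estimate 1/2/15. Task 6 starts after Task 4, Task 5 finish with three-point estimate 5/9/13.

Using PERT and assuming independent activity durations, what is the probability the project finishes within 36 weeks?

0.160

te_Task 1 = (8 + 4·9 + 16)/6 = 60/6 = 10; σ²_Task 1 = ((16−8)/6)² = 1.778
te_Task 2 = (9 + 4·11 + 19)/6 = 72/6 = 12; σ²_Task 2 = ((19−9)/6)² = 2.778
te_Task 3 = (6 + 4·7 + 14)/6 = 48/6 = 8; σ²_Task 3 = ((14−6)/6)² = 1.778
te_Task 4 = (7 + 4·9 + 17)/6 = 60/6 = 10; σ²_Task 4 = ((17−7)/6)² = 2.778
te_Task 5 = (1 + 4·2 + 15)/6 = 24/6 = 4; σ²_Task 5 = ((15−1)/6)² = 5.444
te_Task 6 = (5 + 4·9 + 13)/6 = 54/6 = 9; σ²_Task 6 = ((13−5)/6)² = 1.778

Forward pass:
ES_Task 1 = 0; EF_Task 1 = 10
ES_Task 2 = 0; EF_Task 2 = 12
ES_Task 3 = max(EF_Task 1=10, EF_Task 2=12) = 12; EF_Task 3 = 12+8 = 20
ES_Task 4 = 20; EF_Task 4 = 20+10 = 30
ES_Task 5 = 20; EF_Task 5 = 20+4 = 24
ES_Task 6 = max(EF_Task 4=30, EF_Task 5=24) = 30; EF_Task 6 = 30+9 = 39
Expected project duration μ = 39 weeks. Critical path: Task 2 → Task 3 → Task 4 → Task 6.

Variance along critical path = 2.778 + 1.778 + 2.778 + 1.778 = 9.111; σ = √9.111 = 3.018 weeks.
Z = (36 − 39) / 3.018 = -0.994
P(T ≤ 36) = Φ(-0.994) ≈ 0.160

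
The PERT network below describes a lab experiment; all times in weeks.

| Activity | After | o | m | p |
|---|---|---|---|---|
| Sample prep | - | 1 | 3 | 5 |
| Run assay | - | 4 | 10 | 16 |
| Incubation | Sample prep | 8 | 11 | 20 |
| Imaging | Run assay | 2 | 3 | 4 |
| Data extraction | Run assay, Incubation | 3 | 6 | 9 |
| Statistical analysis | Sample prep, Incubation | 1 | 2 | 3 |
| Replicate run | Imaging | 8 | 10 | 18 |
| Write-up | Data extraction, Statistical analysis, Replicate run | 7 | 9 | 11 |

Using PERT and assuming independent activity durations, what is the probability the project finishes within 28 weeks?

te_Sample prep = (1 + 4·3 + 5)/6 = 18/6 = 3; σ²_Sample prep = ((5−1)/6)² = 0.444
te_Run assay = (4 + 4·10 + 16)/6 = 60/6 = 10; σ²_Run assay = ((16−4)/6)² = 4.000
te_Incubation = (8 + 4·11 + 20)/6 = 72/6 = 12; σ²_Incubation = ((20−8)/6)² = 4.000
te_Imaging = (2 + 4·3 + 4)/6 = 18/6 = 3; σ²_Imaging = ((4−2)/6)² = 0.111
te_Data extraction = (3 + 4·6 + 9)/6 = 36/6 = 6; σ²_Data extraction = ((9−3)/6)² = 1.000
te_Statistical analysis = (1 + 4·2 + 3)/6 = 12/6 = 2; σ²_Statistical analysis = ((3−1)/6)² = 0.111
te_Replicate run = (8 + 4·10 + 18)/6 = 66/6 = 11; σ²_Replicate run = ((18−8)/6)² = 2.778
te_Write-up = (7 + 4·9 + 11)/6 = 54/6 = 9; σ²_Write-up = ((11−7)/6)² = 0.444

Forward pass:
ES_Sample prep = 0; EF_Sample prep = 3
ES_Run assay = 0; EF_Run assay = 10
ES_Incubation = 3; EF_Incubation = 3+12 = 15
ES_Imaging = 10; EF_Imaging = 10+3 = 13
ES_Data extraction = max(EF_Run assay=10, EF_Incubation=15) = 15; EF_Data extraction = 15+6 = 21
ES_Statistical analysis = max(EF_Sample prep=3, EF_Incubation=15) = 15; EF_Statistical analysis = 15+2 = 17
ES_Replicate run = 13; EF_Replicate run = 13+11 = 24
ES_Write-up = max(EF_Data extraction=21, EF_Statistical analysis=17, EF_Replicate run=24) = 24; EF_Write-up = 24+9 = 33
Expected project duration μ = 33 weeks. Critical path: Run assay → Imaging → Replicate run → Write-up.

Variance along critical path = 4.000 + 0.111 + 2.778 + 0.444 = 7.333; σ = √7.333 = 2.708 weeks.
Z = (28 − 33) / 2.708 = -1.846
P(T ≤ 28) = Φ(-1.846) ≈ 0.032

0.032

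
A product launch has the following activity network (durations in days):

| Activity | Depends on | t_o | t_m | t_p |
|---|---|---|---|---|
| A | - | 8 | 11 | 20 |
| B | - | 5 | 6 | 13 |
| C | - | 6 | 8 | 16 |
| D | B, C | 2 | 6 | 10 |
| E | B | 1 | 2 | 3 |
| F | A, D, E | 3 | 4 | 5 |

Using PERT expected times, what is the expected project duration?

te_A = (8 + 4·11 + 20)/6 = 72/6 = 12
te_B = (5 + 4·6 + 13)/6 = 42/6 = 7
te_C = (6 + 4·8 + 16)/6 = 54/6 = 9
te_D = (2 + 4·6 + 10)/6 = 36/6 = 6
te_E = (1 + 4·2 + 3)/6 = 12/6 = 2
te_F = (3 + 4·4 + 5)/6 = 24/6 = 4

Forward pass:
ES_A = 0; EF_A = 12
ES_B = 0; EF_B = 7
ES_C = 0; EF_C = 9
ES_D = max(EF_B=7, EF_C=9) = 9; EF_D = 9+6 = 15
ES_E = 7; EF_E = 7+2 = 9
ES_F = max(EF_A=12, EF_D=15, EF_E=9) = 15; EF_F = 15+4 = 19
Expected project duration μ = 19 days. Critical path: C → D → F.

19 days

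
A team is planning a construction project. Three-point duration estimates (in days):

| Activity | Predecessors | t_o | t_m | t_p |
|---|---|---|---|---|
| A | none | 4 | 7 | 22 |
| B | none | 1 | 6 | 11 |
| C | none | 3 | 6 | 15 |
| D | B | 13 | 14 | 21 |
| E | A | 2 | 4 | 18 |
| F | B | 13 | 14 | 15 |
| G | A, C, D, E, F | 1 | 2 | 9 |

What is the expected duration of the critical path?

te_A = (4 + 4·7 + 22)/6 = 54/6 = 9
te_B = (1 + 4·6 + 11)/6 = 36/6 = 6
te_C = (3 + 4·6 + 15)/6 = 42/6 = 7
te_D = (13 + 4·14 + 21)/6 = 90/6 = 15
te_E = (2 + 4·4 + 18)/6 = 36/6 = 6
te_F = (13 + 4·14 + 15)/6 = 84/6 = 14
te_G = (1 + 4·2 + 9)/6 = 18/6 = 3

Forward pass:
ES_A = 0; EF_A = 9
ES_B = 0; EF_B = 6
ES_C = 0; EF_C = 7
ES_D = 6; EF_D = 6+15 = 21
ES_E = 9; EF_E = 9+6 = 15
ES_F = 6; EF_F = 6+14 = 20
ES_G = max(EF_A=9, EF_C=7, EF_D=21, EF_E=15, EF_F=20) = 21; EF_G = 21+3 = 24
Expected project duration μ = 24 days. Critical path: B → D → G.

24 days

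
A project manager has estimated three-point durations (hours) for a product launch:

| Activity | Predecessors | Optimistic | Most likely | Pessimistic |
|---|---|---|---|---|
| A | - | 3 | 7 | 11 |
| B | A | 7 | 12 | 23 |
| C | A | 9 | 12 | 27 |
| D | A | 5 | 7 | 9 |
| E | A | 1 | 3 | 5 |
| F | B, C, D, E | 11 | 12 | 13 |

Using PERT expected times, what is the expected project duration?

te_A = (3 + 4·7 + 11)/6 = 42/6 = 7
te_B = (7 + 4·12 + 23)/6 = 78/6 = 13
te_C = (9 + 4·12 + 27)/6 = 84/6 = 14
te_D = (5 + 4·7 + 9)/6 = 42/6 = 7
te_E = (1 + 4·3 + 5)/6 = 18/6 = 3
te_F = (11 + 4·12 + 13)/6 = 72/6 = 12

Forward pass:
ES_A = 0; EF_A = 7
ES_B = 7; EF_B = 7+13 = 20
ES_C = 7; EF_C = 7+14 = 21
ES_D = 7; EF_D = 7+7 = 14
ES_E = 7; EF_E = 7+3 = 10
ES_F = max(EF_B=20, EF_C=21, EF_D=14, EF_E=10) = 21; EF_F = 21+12 = 33
Expected project duration μ = 33 hours. Critical path: A → C → F.

33 hours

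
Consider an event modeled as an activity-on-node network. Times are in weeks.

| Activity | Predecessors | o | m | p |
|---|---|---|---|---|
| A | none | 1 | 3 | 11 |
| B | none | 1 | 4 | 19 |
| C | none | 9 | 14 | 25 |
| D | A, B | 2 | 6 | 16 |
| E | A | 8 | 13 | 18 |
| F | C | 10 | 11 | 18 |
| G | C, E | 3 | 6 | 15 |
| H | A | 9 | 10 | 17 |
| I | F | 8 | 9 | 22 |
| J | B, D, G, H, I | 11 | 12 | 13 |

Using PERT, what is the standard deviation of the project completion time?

te_A = (1 + 4·3 + 11)/6 = 24/6 = 4; σ²_A = ((11−1)/6)² = 2.778
te_B = (1 + 4·4 + 19)/6 = 36/6 = 6; σ²_B = ((19−1)/6)² = 9.000
te_C = (9 + 4·14 + 25)/6 = 90/6 = 15; σ²_C = ((25−9)/6)² = 7.111
te_D = (2 + 4·6 + 16)/6 = 42/6 = 7; σ²_D = ((16−2)/6)² = 5.444
te_E = (8 + 4·13 + 18)/6 = 78/6 = 13; σ²_E = ((18−8)/6)² = 2.778
te_F = (10 + 4·11 + 18)/6 = 72/6 = 12; σ²_F = ((18−10)/6)² = 1.778
te_G = (3 + 4·6 + 15)/6 = 42/6 = 7; σ²_G = ((15−3)/6)² = 4.000
te_H = (9 + 4·10 + 17)/6 = 66/6 = 11; σ²_H = ((17−9)/6)² = 1.778
te_I = (8 + 4·9 + 22)/6 = 66/6 = 11; σ²_I = ((22−8)/6)² = 5.444
te_J = (11 + 4·12 + 13)/6 = 72/6 = 12; σ²_J = ((13−11)/6)² = 0.111

Forward pass:
ES_A = 0; EF_A = 4
ES_B = 0; EF_B = 6
ES_C = 0; EF_C = 15
ES_D = max(EF_A=4, EF_B=6) = 6; EF_D = 6+7 = 13
ES_E = 4; EF_E = 4+13 = 17
ES_F = 15; EF_F = 15+12 = 27
ES_G = max(EF_C=15, EF_E=17) = 17; EF_G = 17+7 = 24
ES_H = 4; EF_H = 4+11 = 15
ES_I = 27; EF_I = 27+11 = 38
ES_J = max(EF_B=6, EF_D=13, EF_G=24, EF_H=15, EF_I=38) = 38; EF_J = 38+12 = 50
Expected project duration μ = 50 weeks. Critical path: C → F → I → J.

Variance along critical path = 7.111 + 1.778 + 5.444 + 0.111 = 14.444
σ = √14.444 = 3.801 weeks

3.80 weeks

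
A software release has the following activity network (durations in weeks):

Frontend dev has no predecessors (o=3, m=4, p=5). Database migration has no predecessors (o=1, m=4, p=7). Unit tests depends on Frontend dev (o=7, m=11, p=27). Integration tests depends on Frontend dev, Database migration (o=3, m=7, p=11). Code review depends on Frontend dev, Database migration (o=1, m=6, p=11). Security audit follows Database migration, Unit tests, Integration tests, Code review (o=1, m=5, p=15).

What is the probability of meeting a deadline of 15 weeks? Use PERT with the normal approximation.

te_Frontend dev = (3 + 4·4 + 5)/6 = 24/6 = 4; σ²_Frontend dev = ((5−3)/6)² = 0.111
te_Database migration = (1 + 4·4 + 7)/6 = 24/6 = 4; σ²_Database migration = ((7−1)/6)² = 1.000
te_Unit tests = (7 + 4·11 + 27)/6 = 78/6 = 13; σ²_Unit tests = ((27−7)/6)² = 11.111
te_Integration tests = (3 + 4·7 + 11)/6 = 42/6 = 7; σ²_Integration tests = ((11−3)/6)² = 1.778
te_Code review = (1 + 4·6 + 11)/6 = 36/6 = 6; σ²_Code review = ((11−1)/6)² = 2.778
te_Security audit = (1 + 4·5 + 15)/6 = 36/6 = 6; σ²_Security audit = ((15−1)/6)² = 5.444

Forward pass:
ES_Frontend dev = 0; EF_Frontend dev = 4
ES_Database migration = 0; EF_Database migration = 4
ES_Unit tests = 4; EF_Unit tests = 4+13 = 17
ES_Integration tests = max(EF_Frontend dev=4, EF_Database migration=4) = 4; EF_Integration tests = 4+7 = 11
ES_Code review = max(EF_Frontend dev=4, EF_Database migration=4) = 4; EF_Code review = 4+6 = 10
ES_Security audit = max(EF_Database migration=4, EF_Unit tests=17, EF_Integration tests=11, EF_Code review=10) = 17; EF_Security audit = 17+6 = 23
Expected project duration μ = 23 weeks. Critical path: Frontend dev → Unit tests → Security audit.

Variance along critical path = 0.111 + 11.111 + 5.444 = 16.667; σ = √16.667 = 4.082 weeks.
Z = (15 − 23) / 4.082 = -1.960
P(T ≤ 15) = Φ(-1.960) ≈ 0.025

0.025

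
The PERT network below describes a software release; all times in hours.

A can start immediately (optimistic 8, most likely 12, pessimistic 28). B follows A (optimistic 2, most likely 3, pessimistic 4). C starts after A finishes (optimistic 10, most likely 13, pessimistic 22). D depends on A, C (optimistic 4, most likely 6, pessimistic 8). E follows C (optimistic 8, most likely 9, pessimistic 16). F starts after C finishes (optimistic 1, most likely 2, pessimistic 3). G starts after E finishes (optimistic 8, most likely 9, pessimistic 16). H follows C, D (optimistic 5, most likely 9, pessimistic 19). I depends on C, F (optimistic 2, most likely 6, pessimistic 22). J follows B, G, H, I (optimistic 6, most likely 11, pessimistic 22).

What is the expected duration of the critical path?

60 hours

te_A = (8 + 4·12 + 28)/6 = 84/6 = 14
te_B = (2 + 4·3 + 4)/6 = 18/6 = 3
te_C = (10 + 4·13 + 22)/6 = 84/6 = 14
te_D = (4 + 4·6 + 8)/6 = 36/6 = 6
te_E = (8 + 4·9 + 16)/6 = 60/6 = 10
te_F = (1 + 4·2 + 3)/6 = 12/6 = 2
te_G = (8 + 4·9 + 16)/6 = 60/6 = 10
te_H = (5 + 4·9 + 19)/6 = 60/6 = 10
te_I = (2 + 4·6 + 22)/6 = 48/6 = 8
te_J = (6 + 4·11 + 22)/6 = 72/6 = 12

Forward pass:
ES_A = 0; EF_A = 14
ES_B = 14; EF_B = 14+3 = 17
ES_C = 14; EF_C = 14+14 = 28
ES_D = max(EF_A=14, EF_C=28) = 28; EF_D = 28+6 = 34
ES_E = 28; EF_E = 28+10 = 38
ES_F = 28; EF_F = 28+2 = 30
ES_G = 38; EF_G = 38+10 = 48
ES_H = max(EF_C=28, EF_D=34) = 34; EF_H = 34+10 = 44
ES_I = max(EF_C=28, EF_F=30) = 30; EF_I = 30+8 = 38
ES_J = max(EF_B=17, EF_G=48, EF_H=44, EF_I=38) = 48; EF_J = 48+12 = 60
Expected project duration μ = 60 hours. Critical path: A → C → E → G → J.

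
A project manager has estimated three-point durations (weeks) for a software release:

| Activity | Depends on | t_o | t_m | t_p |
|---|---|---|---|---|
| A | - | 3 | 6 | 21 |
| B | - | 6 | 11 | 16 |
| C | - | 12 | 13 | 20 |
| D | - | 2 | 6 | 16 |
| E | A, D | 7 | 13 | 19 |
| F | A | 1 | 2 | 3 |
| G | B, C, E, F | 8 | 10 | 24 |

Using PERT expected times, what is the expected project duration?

te_A = (3 + 4·6 + 21)/6 = 48/6 = 8
te_B = (6 + 4·11 + 16)/6 = 66/6 = 11
te_C = (12 + 4·13 + 20)/6 = 84/6 = 14
te_D = (2 + 4·6 + 16)/6 = 42/6 = 7
te_E = (7 + 4·13 + 19)/6 = 78/6 = 13
te_F = (1 + 4·2 + 3)/6 = 12/6 = 2
te_G = (8 + 4·10 + 24)/6 = 72/6 = 12

Forward pass:
ES_A = 0; EF_A = 8
ES_B = 0; EF_B = 11
ES_C = 0; EF_C = 14
ES_D = 0; EF_D = 7
ES_E = max(EF_A=8, EF_D=7) = 8; EF_E = 8+13 = 21
ES_F = 8; EF_F = 8+2 = 10
ES_G = max(EF_B=11, EF_C=14, EF_E=21, EF_F=10) = 21; EF_G = 21+12 = 33
Expected project duration μ = 33 weeks. Critical path: A → E → G.

33 weeks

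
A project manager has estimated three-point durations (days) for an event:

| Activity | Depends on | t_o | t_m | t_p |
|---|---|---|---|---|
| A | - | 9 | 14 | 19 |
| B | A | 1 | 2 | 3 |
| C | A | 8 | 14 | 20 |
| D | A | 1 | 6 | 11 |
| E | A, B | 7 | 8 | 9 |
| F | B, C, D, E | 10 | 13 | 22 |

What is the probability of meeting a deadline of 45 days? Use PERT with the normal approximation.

0.820

te_A = (9 + 4·14 + 19)/6 = 84/6 = 14; σ²_A = ((19−9)/6)² = 2.778
te_B = (1 + 4·2 + 3)/6 = 12/6 = 2; σ²_B = ((3−1)/6)² = 0.111
te_C = (8 + 4·14 + 20)/6 = 84/6 = 14; σ²_C = ((20−8)/6)² = 4.000
te_D = (1 + 4·6 + 11)/6 = 36/6 = 6; σ²_D = ((11−1)/6)² = 2.778
te_E = (7 + 4·8 + 9)/6 = 48/6 = 8; σ²_E = ((9−7)/6)² = 0.111
te_F = (10 + 4·13 + 22)/6 = 84/6 = 14; σ²_F = ((22−10)/6)² = 4.000

Forward pass:
ES_A = 0; EF_A = 14
ES_B = 14; EF_B = 14+2 = 16
ES_C = 14; EF_C = 14+14 = 28
ES_D = 14; EF_D = 14+6 = 20
ES_E = max(EF_A=14, EF_B=16) = 16; EF_E = 16+8 = 24
ES_F = max(EF_B=16, EF_C=28, EF_D=20, EF_E=24) = 28; EF_F = 28+14 = 42
Expected project duration μ = 42 days. Critical path: A → C → F.

Variance along critical path = 2.778 + 4.000 + 4.000 = 10.778; σ = √10.778 = 3.283 days.
Z = (45 − 42) / 3.283 = 0.914
P(T ≤ 45) = Φ(0.914) ≈ 0.820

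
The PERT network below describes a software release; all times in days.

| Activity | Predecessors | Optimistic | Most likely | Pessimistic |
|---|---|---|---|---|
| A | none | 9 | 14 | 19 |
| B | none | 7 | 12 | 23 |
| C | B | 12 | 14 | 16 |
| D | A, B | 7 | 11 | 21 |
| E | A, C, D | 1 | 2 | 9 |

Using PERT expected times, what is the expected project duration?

30 days

te_A = (9 + 4·14 + 19)/6 = 84/6 = 14
te_B = (7 + 4·12 + 23)/6 = 78/6 = 13
te_C = (12 + 4·14 + 16)/6 = 84/6 = 14
te_D = (7 + 4·11 + 21)/6 = 72/6 = 12
te_E = (1 + 4·2 + 9)/6 = 18/6 = 3

Forward pass:
ES_A = 0; EF_A = 14
ES_B = 0; EF_B = 13
ES_C = 13; EF_C = 13+14 = 27
ES_D = max(EF_A=14, EF_B=13) = 14; EF_D = 14+12 = 26
ES_E = max(EF_A=14, EF_C=27, EF_D=26) = 27; EF_E = 27+3 = 30
Expected project duration μ = 30 days. Critical path: B → C → E.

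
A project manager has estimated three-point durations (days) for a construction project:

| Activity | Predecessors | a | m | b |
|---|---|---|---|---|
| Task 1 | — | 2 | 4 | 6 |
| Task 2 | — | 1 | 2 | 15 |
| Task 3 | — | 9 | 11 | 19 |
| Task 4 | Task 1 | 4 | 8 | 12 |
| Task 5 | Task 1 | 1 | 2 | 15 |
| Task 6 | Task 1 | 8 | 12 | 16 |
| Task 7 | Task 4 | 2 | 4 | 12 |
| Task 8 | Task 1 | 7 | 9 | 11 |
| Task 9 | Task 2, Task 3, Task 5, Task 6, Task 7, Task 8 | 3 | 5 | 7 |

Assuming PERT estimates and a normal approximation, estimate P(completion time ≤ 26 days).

0.957

te_Task 1 = (2 + 4·4 + 6)/6 = 24/6 = 4; σ²_Task 1 = ((6−2)/6)² = 0.444
te_Task 2 = (1 + 4·2 + 15)/6 = 24/6 = 4; σ²_Task 2 = ((15−1)/6)² = 5.444
te_Task 3 = (9 + 4·11 + 19)/6 = 72/6 = 12; σ²_Task 3 = ((19−9)/6)² = 2.778
te_Task 4 = (4 + 4·8 + 12)/6 = 48/6 = 8; σ²_Task 4 = ((12−4)/6)² = 1.778
te_Task 5 = (1 + 4·2 + 15)/6 = 24/6 = 4; σ²_Task 5 = ((15−1)/6)² = 5.444
te_Task 6 = (8 + 4·12 + 16)/6 = 72/6 = 12; σ²_Task 6 = ((16−8)/6)² = 1.778
te_Task 7 = (2 + 4·4 + 12)/6 = 30/6 = 5; σ²_Task 7 = ((12−2)/6)² = 2.778
te_Task 8 = (7 + 4·9 + 11)/6 = 54/6 = 9; σ²_Task 8 = ((11−7)/6)² = 0.444
te_Task 9 = (3 + 4·5 + 7)/6 = 30/6 = 5; σ²_Task 9 = ((7−3)/6)² = 0.444

Forward pass:
ES_Task 1 = 0; EF_Task 1 = 4
ES_Task 2 = 0; EF_Task 2 = 4
ES_Task 3 = 0; EF_Task 3 = 12
ES_Task 4 = 4; EF_Task 4 = 4+8 = 12
ES_Task 5 = 4; EF_Task 5 = 4+4 = 8
ES_Task 6 = 4; EF_Task 6 = 4+12 = 16
ES_Task 7 = 12; EF_Task 7 = 12+5 = 17
ES_Task 8 = 4; EF_Task 8 = 4+9 = 13
ES_Task 9 = max(EF_Task 2=4, EF_Task 3=12, EF_Task 5=8, EF_Task 6=16, EF_Task 7=17, EF_Task 8=13) = 17; EF_Task 9 = 17+5 = 22
Expected project duration μ = 22 days. Critical path: Task 1 → Task 4 → Task 7 → Task 9.

Variance along critical path = 0.444 + 1.778 + 2.778 + 0.444 = 5.444; σ = √5.444 = 2.333 days.
Z = (26 − 22) / 2.333 = 1.714
P(T ≤ 26) = Φ(1.714) ≈ 0.957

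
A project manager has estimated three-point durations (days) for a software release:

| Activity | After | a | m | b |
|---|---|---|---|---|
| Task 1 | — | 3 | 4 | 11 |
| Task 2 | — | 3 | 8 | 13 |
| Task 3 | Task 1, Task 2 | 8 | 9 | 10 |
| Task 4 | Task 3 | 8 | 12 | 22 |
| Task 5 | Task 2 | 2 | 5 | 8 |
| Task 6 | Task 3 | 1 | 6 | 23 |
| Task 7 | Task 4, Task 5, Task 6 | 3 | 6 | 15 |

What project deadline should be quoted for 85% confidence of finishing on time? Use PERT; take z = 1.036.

te_Task 1 = (3 + 4·4 + 11)/6 = 30/6 = 5; σ²_Task 1 = ((11−3)/6)² = 1.778
te_Task 2 = (3 + 4·8 + 13)/6 = 48/6 = 8; σ²_Task 2 = ((13−3)/6)² = 2.778
te_Task 3 = (8 + 4·9 + 10)/6 = 54/6 = 9; σ²_Task 3 = ((10−8)/6)² = 0.111
te_Task 4 = (8 + 4·12 + 22)/6 = 78/6 = 13; σ²_Task 4 = ((22−8)/6)² = 5.444
te_Task 5 = (2 + 4·5 + 8)/6 = 30/6 = 5; σ²_Task 5 = ((8−2)/6)² = 1.000
te_Task 6 = (1 + 4·6 + 23)/6 = 48/6 = 8; σ²_Task 6 = ((23−1)/6)² = 13.444
te_Task 7 = (3 + 4·6 + 15)/6 = 42/6 = 7; σ²_Task 7 = ((15−3)/6)² = 4.000

Forward pass:
ES_Task 1 = 0; EF_Task 1 = 5
ES_Task 2 = 0; EF_Task 2 = 8
ES_Task 3 = max(EF_Task 1=5, EF_Task 2=8) = 8; EF_Task 3 = 8+9 = 17
ES_Task 4 = 17; EF_Task 4 = 17+13 = 30
ES_Task 5 = 8; EF_Task 5 = 8+5 = 13
ES_Task 6 = 17; EF_Task 6 = 17+8 = 25
ES_Task 7 = max(EF_Task 4=30, EF_Task 5=13, EF_Task 6=25) = 30; EF_Task 7 = 30+7 = 37
Expected project duration μ = 37 days. Critical path: Task 2 → Task 3 → Task 4 → Task 7.

Variance along critical path = 2.778 + 0.111 + 5.444 + 4.000 = 12.333; σ = 3.512 days.
D = μ + z·σ = 37 + 1.036·3.512 = 40.6 days

40.6 days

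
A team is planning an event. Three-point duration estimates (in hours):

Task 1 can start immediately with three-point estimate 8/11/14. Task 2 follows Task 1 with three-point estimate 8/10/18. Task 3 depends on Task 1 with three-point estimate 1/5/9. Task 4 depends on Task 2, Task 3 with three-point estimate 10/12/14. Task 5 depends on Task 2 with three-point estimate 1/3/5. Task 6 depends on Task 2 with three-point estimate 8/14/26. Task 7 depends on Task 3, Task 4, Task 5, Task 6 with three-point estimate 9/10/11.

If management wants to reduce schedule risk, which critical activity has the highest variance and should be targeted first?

te_Task 1 = (8 + 4·11 + 14)/6 = 66/6 = 11; σ²_Task 1 = ((14−8)/6)² = 1.000
te_Task 2 = (8 + 4·10 + 18)/6 = 66/6 = 11; σ²_Task 2 = ((18−8)/6)² = 2.778
te_Task 3 = (1 + 4·5 + 9)/6 = 30/6 = 5; σ²_Task 3 = ((9−1)/6)² = 1.778
te_Task 4 = (10 + 4·12 + 14)/6 = 72/6 = 12; σ²_Task 4 = ((14−10)/6)² = 0.444
te_Task 5 = (1 + 4·3 + 5)/6 = 18/6 = 3; σ²_Task 5 = ((5−1)/6)² = 0.444
te_Task 6 = (8 + 4·14 + 26)/6 = 90/6 = 15; σ²_Task 6 = ((26−8)/6)² = 9.000
te_Task 7 = (9 + 4·10 + 11)/6 = 60/6 = 10; σ²_Task 7 = ((11−9)/6)² = 0.111

Forward pass:
ES_Task 1 = 0; EF_Task 1 = 11
ES_Task 2 = 11; EF_Task 2 = 11+11 = 22
ES_Task 3 = 11; EF_Task 3 = 11+5 = 16
ES_Task 4 = max(EF_Task 2=22, EF_Task 3=16) = 22; EF_Task 4 = 22+12 = 34
ES_Task 5 = 22; EF_Task 5 = 22+3 = 25
ES_Task 6 = 22; EF_Task 6 = 22+15 = 37
ES_Task 7 = max(EF_Task 3=16, EF_Task 4=34, EF_Task 5=25, EF_Task 6=37) = 37; EF_Task 7 = 37+10 = 47
Expected project duration μ = 47 hours. Critical path: Task 1 → Task 2 → Task 6 → Task 7.

Variances on critical path: σ²_Task 1=1.000, σ²_Task 2=2.778, σ²_Task 6=9.000, σ²_Task 7=0.111.
Largest is σ²_Task 6 = 9.000.

Task 6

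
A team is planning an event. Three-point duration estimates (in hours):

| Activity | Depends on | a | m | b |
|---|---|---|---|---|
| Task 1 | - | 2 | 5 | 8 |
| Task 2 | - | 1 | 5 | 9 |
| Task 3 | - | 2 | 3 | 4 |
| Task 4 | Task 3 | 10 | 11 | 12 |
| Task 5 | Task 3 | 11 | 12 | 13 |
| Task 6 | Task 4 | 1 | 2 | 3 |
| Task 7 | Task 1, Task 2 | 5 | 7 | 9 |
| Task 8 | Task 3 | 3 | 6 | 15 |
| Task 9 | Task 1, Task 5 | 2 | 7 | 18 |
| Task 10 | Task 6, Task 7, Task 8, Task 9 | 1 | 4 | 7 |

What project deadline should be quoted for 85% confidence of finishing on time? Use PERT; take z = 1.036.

30.0 hours

te_Task 1 = (2 + 4·5 + 8)/6 = 30/6 = 5; σ²_Task 1 = ((8−2)/6)² = 1.000
te_Task 2 = (1 + 4·5 + 9)/6 = 30/6 = 5; σ²_Task 2 = ((9−1)/6)² = 1.778
te_Task 3 = (2 + 4·3 + 4)/6 = 18/6 = 3; σ²_Task 3 = ((4−2)/6)² = 0.111
te_Task 4 = (10 + 4·11 + 12)/6 = 66/6 = 11; σ²_Task 4 = ((12−10)/6)² = 0.111
te_Task 5 = (11 + 4·12 + 13)/6 = 72/6 = 12; σ²_Task 5 = ((13−11)/6)² = 0.111
te_Task 6 = (1 + 4·2 + 3)/6 = 12/6 = 2; σ²_Task 6 = ((3−1)/6)² = 0.111
te_Task 7 = (5 + 4·7 + 9)/6 = 42/6 = 7; σ²_Task 7 = ((9−5)/6)² = 0.444
te_Task 8 = (3 + 4·6 + 15)/6 = 42/6 = 7; σ²_Task 8 = ((15−3)/6)² = 4.000
te_Task 9 = (2 + 4·7 + 18)/6 = 48/6 = 8; σ²_Task 9 = ((18−2)/6)² = 7.111
te_Task 10 = (1 + 4·4 + 7)/6 = 24/6 = 4; σ²_Task 10 = ((7−1)/6)² = 1.000

Forward pass:
ES_Task 1 = 0; EF_Task 1 = 5
ES_Task 2 = 0; EF_Task 2 = 5
ES_Task 3 = 0; EF_Task 3 = 3
ES_Task 4 = 3; EF_Task 4 = 3+11 = 14
ES_Task 5 = 3; EF_Task 5 = 3+12 = 15
ES_Task 6 = 14; EF_Task 6 = 14+2 = 16
ES_Task 7 = max(EF_Task 1=5, EF_Task 2=5) = 5; EF_Task 7 = 5+7 = 12
ES_Task 8 = 3; EF_Task 8 = 3+7 = 10
ES_Task 9 = max(EF_Task 1=5, EF_Task 5=15) = 15; EF_Task 9 = 15+8 = 23
ES_Task 10 = max(EF_Task 6=16, EF_Task 7=12, EF_Task 8=10, EF_Task 9=23) = 23; EF_Task 10 = 23+4 = 27
Expected project duration μ = 27 hours. Critical path: Task 3 → Task 5 → Task 9 → Task 10.

Variance along critical path = 0.111 + 0.111 + 7.111 + 1.000 = 8.333; σ = 2.887 hours.
D = μ + z·σ = 27 + 1.036·2.887 = 30.0 hours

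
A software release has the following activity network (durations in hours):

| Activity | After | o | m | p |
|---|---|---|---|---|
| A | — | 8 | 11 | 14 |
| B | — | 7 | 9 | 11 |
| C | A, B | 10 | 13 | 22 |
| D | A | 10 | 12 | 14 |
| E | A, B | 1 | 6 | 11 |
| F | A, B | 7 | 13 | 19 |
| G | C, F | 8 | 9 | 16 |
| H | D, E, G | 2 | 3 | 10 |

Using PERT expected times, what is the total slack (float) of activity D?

te_A = (8 + 4·11 + 14)/6 = 66/6 = 11
te_B = (7 + 4·9 + 11)/6 = 54/6 = 9
te_C = (10 + 4·13 + 22)/6 = 84/6 = 14
te_D = (10 + 4·12 + 14)/6 = 72/6 = 12
te_E = (1 + 4·6 + 11)/6 = 36/6 = 6
te_F = (7 + 4·13 + 19)/6 = 78/6 = 13
te_G = (8 + 4·9 + 16)/6 = 60/6 = 10
te_H = (2 + 4·3 + 10)/6 = 24/6 = 4

Forward pass:
ES_A = 0; EF_A = 11
ES_B = 0; EF_B = 9
ES_C = max(EF_A=11, EF_B=9) = 11; EF_C = 11+14 = 25
ES_D = 11; EF_D = 11+12 = 23
ES_E = max(EF_A=11, EF_B=9) = 11; EF_E = 11+6 = 17
ES_F = max(EF_A=11, EF_B=9) = 11; EF_F = 11+13 = 24
ES_G = max(EF_C=25, EF_F=24) = 25; EF_G = 25+10 = 35
ES_H = max(EF_D=23, EF_E=17, EF_G=35) = 35; EF_H = 35+4 = 39
Expected project duration μ = 39 hours. Critical path: A → C → G → H.

Backward pass:
LF_H = 39; LS_H = 39−4 = 35
LF_G = LS_H = 35; LS_G = 35−10 = 25
LF_F = LS_G = 25; LS_F = 25−13 = 12
LF_E = LS_H = 35; LS_E = 35−6 = 29
LF_D = LS_H = 35; LS_D = 35−12 = 23
LF_C = LS_G = 25; LS_C = 25−14 = 11
LF_B = min(LS_C=11, LS_E=29, LS_F=12) = 11; LS_B = 11−9 = 2
LF_A = min(LS_C=11, LS_D=23, LS_E=29, LS_F=12) = 11; LS_A = 11−11 = 0
Slack_D = LS_D − ES_D = 23 − 11 = 12

12 hours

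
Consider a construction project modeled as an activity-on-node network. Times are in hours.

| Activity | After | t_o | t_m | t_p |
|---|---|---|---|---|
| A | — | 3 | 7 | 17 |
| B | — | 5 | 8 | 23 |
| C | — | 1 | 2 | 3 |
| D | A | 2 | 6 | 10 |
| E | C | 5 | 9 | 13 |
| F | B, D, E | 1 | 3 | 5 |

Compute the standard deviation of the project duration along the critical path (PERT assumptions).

te_A = (3 + 4·7 + 17)/6 = 48/6 = 8; σ²_A = ((17−3)/6)² = 5.444
te_B = (5 + 4·8 + 23)/6 = 60/6 = 10; σ²_B = ((23−5)/6)² = 9.000
te_C = (1 + 4·2 + 3)/6 = 12/6 = 2; σ²_C = ((3−1)/6)² = 0.111
te_D = (2 + 4·6 + 10)/6 = 36/6 = 6; σ²_D = ((10−2)/6)² = 1.778
te_E = (5 + 4·9 + 13)/6 = 54/6 = 9; σ²_E = ((13−5)/6)² = 1.778
te_F = (1 + 4·3 + 5)/6 = 18/6 = 3; σ²_F = ((5−1)/6)² = 0.444

Forward pass:
ES_A = 0; EF_A = 8
ES_B = 0; EF_B = 10
ES_C = 0; EF_C = 2
ES_D = 8; EF_D = 8+6 = 14
ES_E = 2; EF_E = 2+9 = 11
ES_F = max(EF_B=10, EF_D=14, EF_E=11) = 14; EF_F = 14+3 = 17
Expected project duration μ = 17 hours. Critical path: A → D → F.

Variance along critical path = 5.444 + 1.778 + 0.444 = 7.667
σ = √7.667 = 2.769 hours

2.77 hours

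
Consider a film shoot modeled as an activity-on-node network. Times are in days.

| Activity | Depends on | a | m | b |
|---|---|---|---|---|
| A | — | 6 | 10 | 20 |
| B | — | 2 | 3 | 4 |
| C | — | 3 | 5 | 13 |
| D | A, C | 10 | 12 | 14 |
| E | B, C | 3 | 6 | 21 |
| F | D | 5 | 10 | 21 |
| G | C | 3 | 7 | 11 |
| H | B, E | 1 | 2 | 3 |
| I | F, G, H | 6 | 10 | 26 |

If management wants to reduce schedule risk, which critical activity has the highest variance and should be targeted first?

te_A = (6 + 4·10 + 20)/6 = 66/6 = 11; σ²_A = ((20−6)/6)² = 5.444
te_B = (2 + 4·3 + 4)/6 = 18/6 = 3; σ²_B = ((4−2)/6)² = 0.111
te_C = (3 + 4·5 + 13)/6 = 36/6 = 6; σ²_C = ((13−3)/6)² = 2.778
te_D = (10 + 4·12 + 14)/6 = 72/6 = 12; σ²_D = ((14−10)/6)² = 0.444
te_E = (3 + 4·6 + 21)/6 = 48/6 = 8; σ²_E = ((21−3)/6)² = 9.000
te_F = (5 + 4·10 + 21)/6 = 66/6 = 11; σ²_F = ((21−5)/6)² = 7.111
te_G = (3 + 4·7 + 11)/6 = 42/6 = 7; σ²_G = ((11−3)/6)² = 1.778
te_H = (1 + 4·2 + 3)/6 = 12/6 = 2; σ²_H = ((3−1)/6)² = 0.111
te_I = (6 + 4·10 + 26)/6 = 72/6 = 12; σ²_I = ((26−6)/6)² = 11.111

Forward pass:
ES_A = 0; EF_A = 11
ES_B = 0; EF_B = 3
ES_C = 0; EF_C = 6
ES_D = max(EF_A=11, EF_C=6) = 11; EF_D = 11+12 = 23
ES_E = max(EF_B=3, EF_C=6) = 6; EF_E = 6+8 = 14
ES_F = 23; EF_F = 23+11 = 34
ES_G = 6; EF_G = 6+7 = 13
ES_H = max(EF_B=3, EF_E=14) = 14; EF_H = 14+2 = 16
ES_I = max(EF_F=34, EF_G=13, EF_H=16) = 34; EF_I = 34+12 = 46
Expected project duration μ = 46 days. Critical path: A → D → F → I.

Variances on critical path: σ²_A=5.444, σ²_D=0.444, σ²_F=7.111, σ²_I=11.111.
Largest is σ²_I = 11.111.

I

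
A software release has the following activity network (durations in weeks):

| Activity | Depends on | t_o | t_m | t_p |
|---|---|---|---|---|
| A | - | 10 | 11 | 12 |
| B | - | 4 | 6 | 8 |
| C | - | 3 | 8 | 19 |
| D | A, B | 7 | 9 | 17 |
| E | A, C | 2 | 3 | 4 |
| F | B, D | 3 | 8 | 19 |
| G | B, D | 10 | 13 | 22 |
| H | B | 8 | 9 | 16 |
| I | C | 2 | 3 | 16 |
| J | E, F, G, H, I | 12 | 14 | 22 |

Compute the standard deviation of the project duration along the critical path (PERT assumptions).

3.11 weeks

te_A = (10 + 4·11 + 12)/6 = 66/6 = 11; σ²_A = ((12−10)/6)² = 0.111
te_B = (4 + 4·6 + 8)/6 = 36/6 = 6; σ²_B = ((8−4)/6)² = 0.444
te_C = (3 + 4·8 + 19)/6 = 54/6 = 9; σ²_C = ((19−3)/6)² = 7.111
te_D = (7 + 4·9 + 17)/6 = 60/6 = 10; σ²_D = ((17−7)/6)² = 2.778
te_E = (2 + 4·3 + 4)/6 = 18/6 = 3; σ²_E = ((4−2)/6)² = 0.111
te_F = (3 + 4·8 + 19)/6 = 54/6 = 9; σ²_F = ((19−3)/6)² = 7.111
te_G = (10 + 4·13 + 22)/6 = 84/6 = 14; σ²_G = ((22−10)/6)² = 4.000
te_H = (8 + 4·9 + 16)/6 = 60/6 = 10; σ²_H = ((16−8)/6)² = 1.778
te_I = (2 + 4·3 + 16)/6 = 30/6 = 5; σ²_I = ((16−2)/6)² = 5.444
te_J = (12 + 4·14 + 22)/6 = 90/6 = 15; σ²_J = ((22−12)/6)² = 2.778

Forward pass:
ES_A = 0; EF_A = 11
ES_B = 0; EF_B = 6
ES_C = 0; EF_C = 9
ES_D = max(EF_A=11, EF_B=6) = 11; EF_D = 11+10 = 21
ES_E = max(EF_A=11, EF_C=9) = 11; EF_E = 11+3 = 14
ES_F = max(EF_B=6, EF_D=21) = 21; EF_F = 21+9 = 30
ES_G = max(EF_B=6, EF_D=21) = 21; EF_G = 21+14 = 35
ES_H = 6; EF_H = 6+10 = 16
ES_I = 9; EF_I = 9+5 = 14
ES_J = max(EF_E=14, EF_F=30, EF_G=35, EF_H=16, EF_I=14) = 35; EF_J = 35+15 = 50
Expected project duration μ = 50 weeks. Critical path: A → D → G → J.

Variance along critical path = 0.111 + 2.778 + 4.000 + 2.778 = 9.667
σ = √9.667 = 3.109 weeks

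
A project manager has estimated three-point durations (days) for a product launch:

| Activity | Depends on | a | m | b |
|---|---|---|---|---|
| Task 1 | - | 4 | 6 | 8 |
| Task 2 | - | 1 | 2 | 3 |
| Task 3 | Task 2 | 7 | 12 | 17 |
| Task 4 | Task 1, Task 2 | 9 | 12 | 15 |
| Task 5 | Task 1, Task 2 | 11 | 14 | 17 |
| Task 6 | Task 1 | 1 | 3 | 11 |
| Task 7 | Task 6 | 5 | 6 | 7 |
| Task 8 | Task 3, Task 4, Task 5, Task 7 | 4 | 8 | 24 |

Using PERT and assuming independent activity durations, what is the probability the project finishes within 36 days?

te_Task 1 = (4 + 4·6 + 8)/6 = 36/6 = 6; σ²_Task 1 = ((8−4)/6)² = 0.444
te_Task 2 = (1 + 4·2 + 3)/6 = 12/6 = 2; σ²_Task 2 = ((3−1)/6)² = 0.111
te_Task 3 = (7 + 4·12 + 17)/6 = 72/6 = 12; σ²_Task 3 = ((17−7)/6)² = 2.778
te_Task 4 = (9 + 4·12 + 15)/6 = 72/6 = 12; σ²_Task 4 = ((15−9)/6)² = 1.000
te_Task 5 = (11 + 4·14 + 17)/6 = 84/6 = 14; σ²_Task 5 = ((17−11)/6)² = 1.000
te_Task 6 = (1 + 4·3 + 11)/6 = 24/6 = 4; σ²_Task 6 = ((11−1)/6)² = 2.778
te_Task 7 = (5 + 4·6 + 7)/6 = 36/6 = 6; σ²_Task 7 = ((7−5)/6)² = 0.111
te_Task 8 = (4 + 4·8 + 24)/6 = 60/6 = 10; σ²_Task 8 = ((24−4)/6)² = 11.111

Forward pass:
ES_Task 1 = 0; EF_Task 1 = 6
ES_Task 2 = 0; EF_Task 2 = 2
ES_Task 3 = 2; EF_Task 3 = 2+12 = 14
ES_Task 4 = max(EF_Task 1=6, EF_Task 2=2) = 6; EF_Task 4 = 6+12 = 18
ES_Task 5 = max(EF_Task 1=6, EF_Task 2=2) = 6; EF_Task 5 = 6+14 = 20
ES_Task 6 = 6; EF_Task 6 = 6+4 = 10
ES_Task 7 = 10; EF_Task 7 = 10+6 = 16
ES_Task 8 = max(EF_Task 3=14, EF_Task 4=18, EF_Task 5=20, EF_Task 7=16) = 20; EF_Task 8 = 20+10 = 30
Expected project duration μ = 30 days. Critical path: Task 1 → Task 5 → Task 8.

Variance along critical path = 0.444 + 1.000 + 11.111 = 12.556; σ = √12.556 = 3.543 days.
Z = (36 − 30) / 3.543 = 1.693
P(T ≤ 36) = Φ(1.693) ≈ 0.955

0.955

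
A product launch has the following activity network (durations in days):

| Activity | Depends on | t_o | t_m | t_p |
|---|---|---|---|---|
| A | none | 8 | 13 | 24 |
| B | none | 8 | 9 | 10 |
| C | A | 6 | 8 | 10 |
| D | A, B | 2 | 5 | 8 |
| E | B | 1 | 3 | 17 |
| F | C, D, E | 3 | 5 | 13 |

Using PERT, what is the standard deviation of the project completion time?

3.21 days

te_A = (8 + 4·13 + 24)/6 = 84/6 = 14; σ²_A = ((24−8)/6)² = 7.111
te_B = (8 + 4·9 + 10)/6 = 54/6 = 9; σ²_B = ((10−8)/6)² = 0.111
te_C = (6 + 4·8 + 10)/6 = 48/6 = 8; σ²_C = ((10−6)/6)² = 0.444
te_D = (2 + 4·5 + 8)/6 = 30/6 = 5; σ²_D = ((8−2)/6)² = 1.000
te_E = (1 + 4·3 + 17)/6 = 30/6 = 5; σ²_E = ((17−1)/6)² = 7.111
te_F = (3 + 4·5 + 13)/6 = 36/6 = 6; σ²_F = ((13−3)/6)² = 2.778

Forward pass:
ES_A = 0; EF_A = 14
ES_B = 0; EF_B = 9
ES_C = 14; EF_C = 14+8 = 22
ES_D = max(EF_A=14, EF_B=9) = 14; EF_D = 14+5 = 19
ES_E = 9; EF_E = 9+5 = 14
ES_F = max(EF_C=22, EF_D=19, EF_E=14) = 22; EF_F = 22+6 = 28
Expected project duration μ = 28 days. Critical path: A → C → F.

Variance along critical path = 7.111 + 0.444 + 2.778 = 10.333
σ = √10.333 = 3.215 days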